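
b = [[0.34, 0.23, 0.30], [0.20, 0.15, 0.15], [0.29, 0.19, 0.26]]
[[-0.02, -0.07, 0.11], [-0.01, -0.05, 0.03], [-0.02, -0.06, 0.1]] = b@ [[-0.06, 0.22, 0.13], [0.12, -0.48, -0.73], [-0.10, -0.12, 0.78]]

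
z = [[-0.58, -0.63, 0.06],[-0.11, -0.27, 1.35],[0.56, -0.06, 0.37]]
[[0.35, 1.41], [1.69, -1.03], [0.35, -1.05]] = z@[[-0.19, -1.28], [-0.27, -1.17], [1.18, -1.10]]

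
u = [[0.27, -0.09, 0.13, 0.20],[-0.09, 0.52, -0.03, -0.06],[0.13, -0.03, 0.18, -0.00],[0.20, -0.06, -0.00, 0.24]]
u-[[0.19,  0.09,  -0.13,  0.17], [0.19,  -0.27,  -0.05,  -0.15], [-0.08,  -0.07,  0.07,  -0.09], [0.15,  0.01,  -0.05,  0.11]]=[[0.08, -0.18, 0.26, 0.03], [-0.28, 0.79, 0.02, 0.09], [0.21, 0.04, 0.11, 0.09], [0.05, -0.07, 0.05, 0.13]]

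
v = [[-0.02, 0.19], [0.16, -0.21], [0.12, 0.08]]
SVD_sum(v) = [[-0.08, 0.16],[0.11, -0.23],[-0.01, 0.02]] + [[0.06, 0.03], [0.05, 0.02], [0.13, 0.06]]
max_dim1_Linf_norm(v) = 0.21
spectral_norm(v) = 0.32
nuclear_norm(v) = 0.48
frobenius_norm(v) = 0.36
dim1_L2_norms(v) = [0.19, 0.26, 0.14]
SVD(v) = [[-0.57, -0.38], [0.82, -0.34], [-0.07, -0.86]] @ diag([0.31566572111801666, 0.16539393130052404]) @ [[0.42, -0.91], [-0.91, -0.42]]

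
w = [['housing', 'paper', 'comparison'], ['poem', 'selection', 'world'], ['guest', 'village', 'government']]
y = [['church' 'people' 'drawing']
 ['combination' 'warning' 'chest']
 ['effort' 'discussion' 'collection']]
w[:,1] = ['paper', 'selection', 'village']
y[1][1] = 'warning'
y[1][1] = 'warning'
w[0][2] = 'comparison'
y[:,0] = ['church', 'combination', 'effort']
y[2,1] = 'discussion'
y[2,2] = 'collection'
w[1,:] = ['poem', 'selection', 'world']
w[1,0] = 'poem'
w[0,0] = 'housing'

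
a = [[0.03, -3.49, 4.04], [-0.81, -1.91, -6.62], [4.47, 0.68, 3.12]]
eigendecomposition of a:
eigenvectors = [[-0.61+0.00j, -0.05-0.60j, (-0.05+0.6j)], [0.51+0.00j, -0.69+0.00j, -0.69-0.00j], [(-0.61+0j), -0.10+0.40j, (-0.1-0.4j)]]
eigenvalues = [(7.01+0j), (-2.88+3.13j), (-2.88-3.13j)]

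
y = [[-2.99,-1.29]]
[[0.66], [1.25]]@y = [[-1.97,-0.85], [-3.74,-1.61]]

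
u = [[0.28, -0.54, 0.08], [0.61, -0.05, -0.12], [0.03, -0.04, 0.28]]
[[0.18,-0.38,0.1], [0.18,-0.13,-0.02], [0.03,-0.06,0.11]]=u @ [[0.28, -0.19, 0.04], [-0.19, 0.58, -0.11], [0.04, -0.11, 0.38]]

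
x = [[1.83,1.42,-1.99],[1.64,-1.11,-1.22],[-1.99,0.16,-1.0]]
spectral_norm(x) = 3.53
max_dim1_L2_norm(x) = 3.05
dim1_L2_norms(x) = [3.05, 2.33, 2.23]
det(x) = 12.04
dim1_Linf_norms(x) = [1.99, 1.64, 1.99]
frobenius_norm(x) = 4.44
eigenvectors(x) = [[0.84+0.00j, 0.34-0.14j, 0.34+0.14j],[(0.41+0j), (0.24+0.46j), 0.24-0.46j],[(-0.37+0j), (0.77+0j), (0.77-0j)]]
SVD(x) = [[-0.79,  0.51,  -0.34], [-0.53,  -0.29,  0.8], [0.31,  0.81,  0.5]] @ diag([3.52974187330503, 2.2084345253555555, 1.544324854120622]) @ [[-0.83, -0.14, 0.54], [-0.52, 0.53, -0.67], [-0.19, -0.84, -0.51]]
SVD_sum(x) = [[2.31, 0.38, -1.51], [1.55, 0.26, -1.01], [-0.90, -0.15, 0.59]] + [[-0.59,  0.59,  -0.75], [0.33,  -0.33,  0.42], [-0.94,  0.95,  -1.2]] + [[0.10,  0.44,  0.27], [-0.24,  -1.03,  -0.63], [-0.15,  -0.64,  -0.39]]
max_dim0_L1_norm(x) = 5.46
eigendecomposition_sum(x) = [[(2.46+0j),0.73+0.00j,(-1.32-0j)], [(1.19+0j),0.35+0.00j,-0.64-0.00j], [(-1.07+0j),(-0.32+0j),(0.58+0j)]] + [[-0.31-0.19j, (0.35+0.56j), -0.34+0.17j], [(0.23-0.47j), -0.73+0.57j, -0.29-0.45j], [(-0.46-0.62j), 0.24+1.35j, -0.79+0.07j]] + [[-0.31+0.19j, (0.35-0.56j), (-0.34-0.17j)], [0.23+0.47j, -0.73-0.57j, (-0.29+0.45j)], [(-0.46+0.62j), 0.24-1.35j, -0.79-0.07j]]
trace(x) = -0.28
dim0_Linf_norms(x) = [1.99, 1.42, 1.99]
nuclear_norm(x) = 7.28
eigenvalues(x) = [(3.38+0j), (-1.83+0.45j), (-1.83-0.45j)]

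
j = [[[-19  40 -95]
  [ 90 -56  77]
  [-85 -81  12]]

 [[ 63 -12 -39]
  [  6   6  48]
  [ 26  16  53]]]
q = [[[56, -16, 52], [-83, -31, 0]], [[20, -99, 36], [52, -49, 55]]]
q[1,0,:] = [20, -99, 36]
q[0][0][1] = -16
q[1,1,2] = 55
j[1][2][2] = 53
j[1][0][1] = -12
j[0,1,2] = 77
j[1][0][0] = 63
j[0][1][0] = 90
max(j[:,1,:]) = 90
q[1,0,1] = -99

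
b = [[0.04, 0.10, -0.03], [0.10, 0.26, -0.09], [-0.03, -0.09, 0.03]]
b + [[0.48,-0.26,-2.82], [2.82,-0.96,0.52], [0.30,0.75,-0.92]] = [[0.52,-0.16,-2.85], [2.92,-0.70,0.43], [0.27,0.66,-0.89]]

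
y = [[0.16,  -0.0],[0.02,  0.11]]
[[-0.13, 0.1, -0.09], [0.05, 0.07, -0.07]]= y @ [[-0.84, 0.62, -0.55], [0.60, 0.53, -0.54]]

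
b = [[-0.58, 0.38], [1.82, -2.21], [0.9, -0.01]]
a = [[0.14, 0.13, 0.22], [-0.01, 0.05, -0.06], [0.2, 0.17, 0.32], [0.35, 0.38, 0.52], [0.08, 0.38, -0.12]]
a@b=[[0.35, -0.24], [0.04, -0.11], [0.48, -0.3], [0.96, -0.71], [0.54, -0.81]]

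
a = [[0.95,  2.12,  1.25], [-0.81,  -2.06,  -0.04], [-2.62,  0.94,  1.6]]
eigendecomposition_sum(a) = [[0.38+1.19j,  (0.63+0.3j),  0.66-0.42j], [-0.20-0.20j,  (-0.16+0.01j),  (-0.09+0.15j)], [(-1.45+1.02j),  -0.13+0.98j,  0.85+0.71j]] + [[0.38-1.19j, 0.63-0.30j, 0.66+0.42j],[(-0.2+0.2j), -0.16-0.01j, -0.09-0.15j],[(-1.45-1.02j), -0.13-0.98j, (0.85-0.71j)]] + [[0.20+0.00j, 0.85+0.00j, (-0.07+0j)], [(-0.41-0j), (-1.74-0j), 0.14-0.00j], [(0.28+0j), (1.19+0j), (-0.09+0j)]]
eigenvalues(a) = [(1.06+1.91j), (1.06-1.91j), (-1.64+0j)]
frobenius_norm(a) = 4.71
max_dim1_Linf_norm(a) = 2.62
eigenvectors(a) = [[0.17-0.54j, (0.17+0.54j), 0.37+0.00j], [(0.02+0.13j), (0.02-0.13j), -0.77+0.00j], [0.81+0.00j, 0.81-0.00j, 0.52+0.00j]]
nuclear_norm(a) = 7.30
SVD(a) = [[0.67, 0.38, 0.64], [-0.48, -0.44, 0.76], [0.57, -0.82, -0.11]] @ diag([3.4597964025442245, 3.109604046362311, 0.727235538040592]) @ [[-0.14, 0.85, 0.51], [0.92, 0.30, -0.26], [0.38, -0.43, 0.82]]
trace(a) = 0.49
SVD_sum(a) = [[-0.31, 1.96, 1.18], [0.22, -1.41, -0.85], [-0.27, 1.67, 1.0]] + [[1.09, 0.36, -0.31], [-1.24, -0.41, 0.35], [-2.32, -0.77, 0.66]] + [[0.17, -0.2, 0.38], [0.21, -0.24, 0.45], [-0.03, 0.03, -0.06]]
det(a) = -7.82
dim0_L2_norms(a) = [2.9, 3.1, 2.03]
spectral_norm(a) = 3.46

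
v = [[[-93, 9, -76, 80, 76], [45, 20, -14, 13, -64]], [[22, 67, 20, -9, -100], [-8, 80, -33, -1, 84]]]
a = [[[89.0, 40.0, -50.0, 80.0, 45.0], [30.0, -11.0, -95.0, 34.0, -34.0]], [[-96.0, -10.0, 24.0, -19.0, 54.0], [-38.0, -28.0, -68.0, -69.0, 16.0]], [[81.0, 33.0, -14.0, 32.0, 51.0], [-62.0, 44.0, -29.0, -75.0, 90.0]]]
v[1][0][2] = 20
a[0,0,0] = 89.0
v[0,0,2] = -76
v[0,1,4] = -64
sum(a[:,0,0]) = 74.0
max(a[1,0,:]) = 54.0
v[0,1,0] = 45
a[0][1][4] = -34.0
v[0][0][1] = 9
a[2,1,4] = 90.0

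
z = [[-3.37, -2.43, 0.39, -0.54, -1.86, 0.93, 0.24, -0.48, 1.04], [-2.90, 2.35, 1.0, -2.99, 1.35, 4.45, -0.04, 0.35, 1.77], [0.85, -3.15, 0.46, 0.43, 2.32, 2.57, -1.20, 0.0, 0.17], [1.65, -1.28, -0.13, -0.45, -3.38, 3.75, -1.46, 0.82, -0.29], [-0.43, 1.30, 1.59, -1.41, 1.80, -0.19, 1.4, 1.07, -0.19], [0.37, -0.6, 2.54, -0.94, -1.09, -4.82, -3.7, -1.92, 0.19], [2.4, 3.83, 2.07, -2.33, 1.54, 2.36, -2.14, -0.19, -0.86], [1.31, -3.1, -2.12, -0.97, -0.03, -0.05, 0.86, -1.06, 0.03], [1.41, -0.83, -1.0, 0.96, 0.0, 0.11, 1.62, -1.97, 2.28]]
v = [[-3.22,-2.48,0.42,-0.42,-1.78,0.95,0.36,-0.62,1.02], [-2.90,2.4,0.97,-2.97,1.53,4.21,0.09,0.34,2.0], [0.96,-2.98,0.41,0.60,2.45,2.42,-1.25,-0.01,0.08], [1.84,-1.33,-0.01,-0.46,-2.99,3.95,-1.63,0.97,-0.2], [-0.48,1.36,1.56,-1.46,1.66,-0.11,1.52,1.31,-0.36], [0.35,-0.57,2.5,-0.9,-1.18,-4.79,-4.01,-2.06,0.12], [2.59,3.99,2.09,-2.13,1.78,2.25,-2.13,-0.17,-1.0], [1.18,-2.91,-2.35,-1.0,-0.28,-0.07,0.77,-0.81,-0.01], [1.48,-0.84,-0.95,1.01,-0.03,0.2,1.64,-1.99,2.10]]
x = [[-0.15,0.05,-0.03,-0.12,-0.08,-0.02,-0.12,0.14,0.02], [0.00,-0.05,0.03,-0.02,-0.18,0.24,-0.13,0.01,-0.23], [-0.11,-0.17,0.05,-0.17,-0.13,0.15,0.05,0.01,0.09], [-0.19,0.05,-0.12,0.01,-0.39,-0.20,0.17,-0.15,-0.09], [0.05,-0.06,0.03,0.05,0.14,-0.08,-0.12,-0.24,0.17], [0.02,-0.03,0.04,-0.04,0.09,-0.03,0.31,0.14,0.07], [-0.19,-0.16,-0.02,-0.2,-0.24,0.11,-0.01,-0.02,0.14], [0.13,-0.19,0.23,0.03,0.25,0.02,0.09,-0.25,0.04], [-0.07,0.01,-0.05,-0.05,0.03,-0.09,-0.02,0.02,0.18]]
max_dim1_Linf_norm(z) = 4.82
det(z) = 152995.51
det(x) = -0.00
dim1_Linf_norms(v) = [3.22, 4.21, 2.98, 3.95, 1.66, 4.79, 3.99, 2.91, 2.1]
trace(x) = -0.11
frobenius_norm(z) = 16.45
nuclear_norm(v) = 43.21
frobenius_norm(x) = 1.20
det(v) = 207285.29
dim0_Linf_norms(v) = [3.22, 3.99, 2.5, 2.97, 2.99, 4.79, 4.01, 2.06, 2.1]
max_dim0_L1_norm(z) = 19.23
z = v + x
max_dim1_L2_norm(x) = 0.55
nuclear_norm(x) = 2.72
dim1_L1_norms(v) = [11.27, 17.41, 11.16, 13.38, 9.82, 16.48, 18.13, 9.38, 10.24]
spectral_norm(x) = 0.74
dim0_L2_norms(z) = [5.74, 7.07, 4.49, 4.45, 5.37, 8.38, 5.22, 3.3, 3.22]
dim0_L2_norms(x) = [0.36, 0.32, 0.28, 0.3, 0.6, 0.39, 0.43, 0.43, 0.4]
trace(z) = -4.95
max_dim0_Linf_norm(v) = 4.79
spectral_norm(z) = 9.32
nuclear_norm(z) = 42.85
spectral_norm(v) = 9.30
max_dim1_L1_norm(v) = 18.13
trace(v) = -4.84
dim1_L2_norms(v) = [4.74, 6.94, 4.87, 5.79, 3.68, 7.22, 6.73, 4.21, 3.99]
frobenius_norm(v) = 16.51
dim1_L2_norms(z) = [4.84, 6.98, 4.95, 5.74, 3.58, 7.05, 6.59, 4.32, 4.04]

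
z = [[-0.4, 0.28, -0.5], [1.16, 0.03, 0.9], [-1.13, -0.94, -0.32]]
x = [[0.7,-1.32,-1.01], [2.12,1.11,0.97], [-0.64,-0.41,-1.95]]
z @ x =[[0.63, 1.04, 1.65],  [0.30, -1.87, -2.90],  [-2.58, 0.58, 0.85]]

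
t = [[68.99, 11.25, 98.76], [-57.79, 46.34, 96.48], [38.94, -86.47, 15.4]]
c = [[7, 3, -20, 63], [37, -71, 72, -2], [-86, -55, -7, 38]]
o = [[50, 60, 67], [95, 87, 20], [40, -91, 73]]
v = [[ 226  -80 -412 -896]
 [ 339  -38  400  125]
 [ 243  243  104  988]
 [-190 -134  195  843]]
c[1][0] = 37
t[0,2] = 98.76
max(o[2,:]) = 73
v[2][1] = 243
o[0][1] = 60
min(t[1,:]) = -57.79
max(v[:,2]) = 400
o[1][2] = 20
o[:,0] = [50, 95, 40]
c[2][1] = -55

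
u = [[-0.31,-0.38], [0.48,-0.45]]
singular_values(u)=[0.66, 0.49]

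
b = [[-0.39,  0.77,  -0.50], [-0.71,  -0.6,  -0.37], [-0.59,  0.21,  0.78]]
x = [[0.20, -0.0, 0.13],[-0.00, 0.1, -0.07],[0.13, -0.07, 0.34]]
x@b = [[-0.15,0.18,0.0], [-0.03,-0.07,-0.09], [-0.20,0.21,0.23]]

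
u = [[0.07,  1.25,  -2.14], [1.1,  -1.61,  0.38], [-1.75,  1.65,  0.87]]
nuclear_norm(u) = 5.72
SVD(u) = [[0.41,0.85,0.35], [-0.61,-0.03,0.79], [0.68,-0.53,0.51]] @ diag([3.2318942716605323, 2.488021391027261, 0.0029957634435095653]) @ [[-0.57, 0.81, -0.16], [0.39, 0.09, -0.92], [0.73, 0.58, 0.36]]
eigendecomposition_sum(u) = [[-0.92,1.56,-0.65],[0.92,-1.56,0.65],[-0.8,1.35,-0.57]] + [[0.99, -0.31, -1.49], [0.18, -0.06, -0.27], [-0.95, 0.3, 1.44]] + [[0.0, 0.0, 0.0], [0.0, 0.00, 0.0], [0.00, 0.00, 0.00]]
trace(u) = -0.67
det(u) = -0.02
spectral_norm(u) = 3.23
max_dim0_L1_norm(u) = 4.51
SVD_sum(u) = [[-0.74,1.06,-0.21], [1.13,-1.60,0.31], [-1.24,1.77,-0.35]] + [[0.81, 0.19, -1.93], [-0.03, -0.01, 0.07], [-0.51, -0.12, 1.22]] + [[0.0, 0.00, 0.00], [0.00, 0.00, 0.0], [0.0, 0.0, 0.0]]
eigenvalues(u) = [-3.04, 2.37, 0.0]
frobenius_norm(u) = 4.08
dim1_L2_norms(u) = [2.48, 1.99, 2.56]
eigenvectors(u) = [[-0.60,  0.71,  0.73],[0.6,  0.13,  0.58],[-0.52,  -0.69,  0.36]]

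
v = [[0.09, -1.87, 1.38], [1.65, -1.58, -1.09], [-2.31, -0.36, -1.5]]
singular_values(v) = [3.15, 2.33, 2.04]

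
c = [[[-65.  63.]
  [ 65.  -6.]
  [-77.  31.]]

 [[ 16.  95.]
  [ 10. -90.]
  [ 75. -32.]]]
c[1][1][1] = -90.0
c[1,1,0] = 10.0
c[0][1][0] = 65.0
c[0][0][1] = 63.0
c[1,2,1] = -32.0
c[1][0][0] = 16.0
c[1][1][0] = 10.0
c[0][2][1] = 31.0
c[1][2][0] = 75.0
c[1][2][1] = -32.0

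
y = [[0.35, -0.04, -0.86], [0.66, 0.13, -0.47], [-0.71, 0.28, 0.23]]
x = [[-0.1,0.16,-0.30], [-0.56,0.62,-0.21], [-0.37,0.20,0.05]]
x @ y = [[0.28, -0.06, -0.06], [0.36, 0.04, 0.14], [-0.03, 0.05, 0.24]]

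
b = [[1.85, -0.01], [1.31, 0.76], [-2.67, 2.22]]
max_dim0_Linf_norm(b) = 2.67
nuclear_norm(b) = 5.56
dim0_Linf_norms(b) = [2.67, 2.22]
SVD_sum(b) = [[1.45,-0.77], [0.71,-0.38], [-3.0,1.59]] + [[0.4,  0.76], [0.6,  1.14], [0.33,  0.63]]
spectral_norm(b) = 3.86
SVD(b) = [[-0.43, -0.50], [-0.21, -0.75], [0.88, -0.42]] @ diag([3.8576349928079448, 1.7006623010649853]) @ [[-0.88, 0.47], [-0.47, -0.88]]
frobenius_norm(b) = 4.22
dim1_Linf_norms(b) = [1.85, 1.31, 2.67]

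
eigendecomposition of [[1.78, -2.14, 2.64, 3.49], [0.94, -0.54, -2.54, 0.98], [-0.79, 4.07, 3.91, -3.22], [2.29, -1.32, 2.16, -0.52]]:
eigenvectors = [[(0.64+0j), (0.61+0j), 0.61-0.00j, (-0.77+0j)], [(-0.18+0j), (0.01-0.41j), (0.01+0.41j), -0.49+0.00j], [(-0.18+0j), -0.29+0.50j, -0.29-0.50j, 0.05+0.00j], [(-0.73+0j), (0.35+0.07j), (0.35-0.07j), -0.40+0.00j]]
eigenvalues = [(-2.33+0j), (2.47+4j), (2.47-4j), (2.03+0j)]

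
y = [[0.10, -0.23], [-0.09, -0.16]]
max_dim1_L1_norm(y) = 0.33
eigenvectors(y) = [[0.96, 0.58],[-0.27, 0.82]]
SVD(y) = [[0.86, 0.52], [0.52, -0.86]] @ diag([0.28231301233952216, 0.12999755022224393]) @ [[0.14, -0.99],[0.99, 0.14]]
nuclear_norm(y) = 0.41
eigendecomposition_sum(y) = [[0.14, -0.10], [-0.04, 0.03]] + [[-0.04, -0.13], [-0.05, -0.19]]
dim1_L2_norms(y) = [0.25, 0.18]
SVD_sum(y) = [[0.03, -0.24], [0.02, -0.14]] + [[0.07, 0.01], [-0.11, -0.02]]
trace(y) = -0.06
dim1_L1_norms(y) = [0.33, 0.25]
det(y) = -0.04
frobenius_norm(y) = 0.31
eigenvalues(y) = [0.16, -0.22]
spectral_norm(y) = 0.28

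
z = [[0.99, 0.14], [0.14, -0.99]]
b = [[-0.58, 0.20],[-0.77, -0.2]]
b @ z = [[-0.55, -0.28], [-0.79, 0.09]]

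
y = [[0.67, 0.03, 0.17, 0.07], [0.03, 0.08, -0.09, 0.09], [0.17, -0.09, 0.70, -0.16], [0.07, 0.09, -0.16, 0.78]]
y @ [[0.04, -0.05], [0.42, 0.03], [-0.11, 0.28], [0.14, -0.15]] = [[0.03, 0.0], [0.06, -0.04], [-0.13, 0.21], [0.17, -0.16]]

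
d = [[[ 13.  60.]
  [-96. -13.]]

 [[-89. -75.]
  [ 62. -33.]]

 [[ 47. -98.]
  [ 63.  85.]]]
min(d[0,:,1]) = -13.0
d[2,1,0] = 63.0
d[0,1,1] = -13.0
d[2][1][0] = 63.0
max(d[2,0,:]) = 47.0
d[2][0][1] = -98.0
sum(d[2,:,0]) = 110.0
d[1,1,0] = 62.0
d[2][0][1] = -98.0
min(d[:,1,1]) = -33.0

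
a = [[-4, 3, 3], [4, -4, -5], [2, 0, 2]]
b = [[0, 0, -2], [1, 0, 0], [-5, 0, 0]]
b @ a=[[-4, 0, -4], [-4, 3, 3], [20, -15, -15]]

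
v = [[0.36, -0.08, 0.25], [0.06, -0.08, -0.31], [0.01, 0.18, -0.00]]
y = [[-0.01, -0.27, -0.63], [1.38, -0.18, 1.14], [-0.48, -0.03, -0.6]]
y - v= [[-0.37, -0.19, -0.88],  [1.32, -0.1, 1.45],  [-0.49, -0.21, -0.60]]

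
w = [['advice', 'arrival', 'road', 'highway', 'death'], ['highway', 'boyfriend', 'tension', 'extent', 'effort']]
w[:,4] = ['death', 'effort']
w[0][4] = 'death'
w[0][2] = 'road'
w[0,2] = 'road'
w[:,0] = ['advice', 'highway']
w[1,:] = ['highway', 'boyfriend', 'tension', 'extent', 'effort']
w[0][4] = 'death'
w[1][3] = 'extent'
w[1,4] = 'effort'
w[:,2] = ['road', 'tension']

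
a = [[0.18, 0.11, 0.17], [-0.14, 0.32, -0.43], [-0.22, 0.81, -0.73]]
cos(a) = [[1.01, -0.1, 0.07],  [-0.01, 1.13, -0.08],  [-0.0, 0.18, 0.92]]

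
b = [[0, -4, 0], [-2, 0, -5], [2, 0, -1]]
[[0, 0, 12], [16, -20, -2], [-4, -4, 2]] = b @ [[-3, 0, 1], [0, 0, -3], [-2, 4, 0]]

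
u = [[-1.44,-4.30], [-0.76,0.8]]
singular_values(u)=[4.57, 0.97]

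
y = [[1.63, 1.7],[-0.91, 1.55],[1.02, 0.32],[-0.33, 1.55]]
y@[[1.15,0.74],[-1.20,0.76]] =[[-0.17, 2.50],[-2.91, 0.50],[0.79, 1.00],[-2.24, 0.93]]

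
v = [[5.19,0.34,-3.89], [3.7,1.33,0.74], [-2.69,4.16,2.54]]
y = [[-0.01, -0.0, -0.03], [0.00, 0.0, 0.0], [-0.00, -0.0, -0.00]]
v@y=[[-0.05, 0.0, -0.16], [-0.04, 0.00, -0.11], [0.03, 0.0, 0.08]]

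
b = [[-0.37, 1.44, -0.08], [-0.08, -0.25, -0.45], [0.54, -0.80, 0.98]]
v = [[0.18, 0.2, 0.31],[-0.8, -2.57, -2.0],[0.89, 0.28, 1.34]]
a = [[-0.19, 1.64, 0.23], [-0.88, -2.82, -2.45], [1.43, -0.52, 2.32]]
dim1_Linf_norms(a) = [1.64, 2.82, 2.32]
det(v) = -0.02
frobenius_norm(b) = 2.09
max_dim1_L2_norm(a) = 3.84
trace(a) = -0.69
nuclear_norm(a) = 6.88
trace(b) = 0.36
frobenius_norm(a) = 5.02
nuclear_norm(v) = 4.63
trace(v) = -1.05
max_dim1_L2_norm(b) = 1.49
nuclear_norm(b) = 2.83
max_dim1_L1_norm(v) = 5.37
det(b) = -0.03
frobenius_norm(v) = 3.75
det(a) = 0.12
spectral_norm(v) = 3.61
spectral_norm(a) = 4.34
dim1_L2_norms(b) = [1.49, 0.52, 1.38]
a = b + v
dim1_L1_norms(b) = [1.89, 0.78, 2.32]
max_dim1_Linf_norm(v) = 2.57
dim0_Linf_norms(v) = [0.89, 2.57, 2.0]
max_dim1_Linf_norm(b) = 1.44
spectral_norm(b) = 1.87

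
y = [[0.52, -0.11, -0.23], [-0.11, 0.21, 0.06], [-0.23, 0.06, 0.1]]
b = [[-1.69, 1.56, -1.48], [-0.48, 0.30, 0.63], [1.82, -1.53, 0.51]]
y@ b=[[-1.24, 1.13, -0.96],[0.19, -0.20, 0.33],[0.54, -0.49, 0.43]]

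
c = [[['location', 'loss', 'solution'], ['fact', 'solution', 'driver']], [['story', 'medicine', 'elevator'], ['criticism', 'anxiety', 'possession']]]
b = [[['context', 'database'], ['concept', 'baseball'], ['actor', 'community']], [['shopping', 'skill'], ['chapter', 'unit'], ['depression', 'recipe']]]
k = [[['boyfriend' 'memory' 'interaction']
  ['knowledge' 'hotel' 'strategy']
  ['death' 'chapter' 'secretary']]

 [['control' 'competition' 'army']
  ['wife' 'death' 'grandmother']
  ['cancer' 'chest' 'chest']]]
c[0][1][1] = 'solution'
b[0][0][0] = 'context'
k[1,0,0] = 'control'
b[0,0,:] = ['context', 'database']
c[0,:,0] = ['location', 'fact']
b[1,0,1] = 'skill'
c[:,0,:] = [['location', 'loss', 'solution'], ['story', 'medicine', 'elevator']]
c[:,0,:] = [['location', 'loss', 'solution'], ['story', 'medicine', 'elevator']]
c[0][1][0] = 'fact'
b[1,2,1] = 'recipe'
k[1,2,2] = 'chest'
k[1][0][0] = 'control'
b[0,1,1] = 'baseball'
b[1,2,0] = 'depression'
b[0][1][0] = 'concept'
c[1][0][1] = 'medicine'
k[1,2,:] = ['cancer', 'chest', 'chest']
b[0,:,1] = ['database', 'baseball', 'community']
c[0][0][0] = 'location'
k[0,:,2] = ['interaction', 'strategy', 'secretary']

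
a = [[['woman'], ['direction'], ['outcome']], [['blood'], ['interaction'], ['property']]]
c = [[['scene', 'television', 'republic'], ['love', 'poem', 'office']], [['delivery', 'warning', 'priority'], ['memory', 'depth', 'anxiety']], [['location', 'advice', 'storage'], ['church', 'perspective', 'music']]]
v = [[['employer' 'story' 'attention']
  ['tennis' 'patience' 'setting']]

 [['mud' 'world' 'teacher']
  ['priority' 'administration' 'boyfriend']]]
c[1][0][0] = 'delivery'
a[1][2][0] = 'property'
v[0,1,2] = 'setting'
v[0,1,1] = 'patience'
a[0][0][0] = 'woman'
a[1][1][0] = 'interaction'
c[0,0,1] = 'television'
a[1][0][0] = 'blood'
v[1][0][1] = 'world'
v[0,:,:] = [['employer', 'story', 'attention'], ['tennis', 'patience', 'setting']]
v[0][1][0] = 'tennis'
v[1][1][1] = 'administration'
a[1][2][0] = 'property'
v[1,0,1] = 'world'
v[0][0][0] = 'employer'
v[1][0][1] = 'world'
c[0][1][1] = 'poem'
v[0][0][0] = 'employer'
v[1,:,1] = ['world', 'administration']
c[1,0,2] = 'priority'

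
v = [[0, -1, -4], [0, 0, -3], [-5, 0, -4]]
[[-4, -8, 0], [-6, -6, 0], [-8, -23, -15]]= v @ [[0, 3, 3], [-4, 0, 0], [2, 2, 0]]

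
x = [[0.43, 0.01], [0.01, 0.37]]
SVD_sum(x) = [[0.42, 0.07], [0.07, 0.01]] + [[0.01, -0.06], [-0.06, 0.36]]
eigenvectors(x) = [[0.99,-0.16], [0.16,0.99]]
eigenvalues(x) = [0.43, 0.37]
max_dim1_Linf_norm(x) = 0.43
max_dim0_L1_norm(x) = 0.44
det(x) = 0.16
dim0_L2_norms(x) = [0.43, 0.37]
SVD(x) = [[-0.99, -0.16], [-0.16, 0.99]] @ diag([0.4316227766016838, 0.36837722339831624]) @ [[-0.99, -0.16], [-0.16, 0.99]]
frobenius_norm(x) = 0.57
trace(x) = 0.80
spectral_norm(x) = 0.43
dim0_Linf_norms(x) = [0.43, 0.37]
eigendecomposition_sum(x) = [[0.42, 0.07],[0.07, 0.01]] + [[0.01, -0.06], [-0.06, 0.36]]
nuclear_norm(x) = 0.80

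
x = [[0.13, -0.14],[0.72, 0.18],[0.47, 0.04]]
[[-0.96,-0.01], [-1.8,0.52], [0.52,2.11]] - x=[[-1.09, 0.13], [-2.52, 0.34], [0.05, 2.07]]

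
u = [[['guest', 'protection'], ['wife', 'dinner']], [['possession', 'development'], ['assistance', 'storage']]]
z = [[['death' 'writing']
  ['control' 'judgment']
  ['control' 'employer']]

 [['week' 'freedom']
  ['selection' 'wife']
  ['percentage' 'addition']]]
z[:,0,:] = [['death', 'writing'], ['week', 'freedom']]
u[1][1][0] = 'assistance'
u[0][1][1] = 'dinner'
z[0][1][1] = 'judgment'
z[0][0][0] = 'death'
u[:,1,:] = [['wife', 'dinner'], ['assistance', 'storage']]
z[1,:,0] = ['week', 'selection', 'percentage']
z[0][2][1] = 'employer'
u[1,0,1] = 'development'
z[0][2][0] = 'control'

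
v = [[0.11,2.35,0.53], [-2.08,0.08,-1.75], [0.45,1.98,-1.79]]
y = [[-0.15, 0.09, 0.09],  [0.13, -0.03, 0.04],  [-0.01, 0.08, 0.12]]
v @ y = [[0.28, -0.02, 0.17], [0.34, -0.33, -0.39], [0.21, -0.16, -0.1]]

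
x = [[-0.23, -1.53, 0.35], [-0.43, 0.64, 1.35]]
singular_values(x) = [1.7, 1.43]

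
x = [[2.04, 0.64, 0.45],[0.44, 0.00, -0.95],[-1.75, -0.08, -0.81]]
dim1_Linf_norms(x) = [2.04, 0.95, 1.75]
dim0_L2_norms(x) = [2.72, 0.64, 1.33]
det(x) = 1.12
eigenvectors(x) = [[(-0.78+0j), -0.26+0.03j, -0.26-0.03j], [(-0.39+0j), 0.80+0.00j, 0.80-0.00j], [0.49+0.00j, 0.24-0.49j, 0.24+0.49j]]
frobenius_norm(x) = 3.10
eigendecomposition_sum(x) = [[(1.86+0j), 0.57+0.00j, (0.1+0j)], [0.92+0.00j, 0.28+0.00j, (0.05+0j)], [(-1.15+0j), (-0.35+0j), (-0.06+0j)]] + [[0.09+0.11j, (0.04-0.1j), (0.17+0.1j)], [(-0.24-0.37j), (-0.14+0.29j), (-0.5-0.36j)], [-0.30+0.04j, 0.14+0.17j, -0.37+0.20j]] + [[0.09-0.11j, (0.04+0.1j), (0.17-0.1j)], [-0.24+0.37j, (-0.14-0.29j), -0.50+0.36j], [-0.30-0.04j, 0.14-0.17j, (-0.37-0.2j)]]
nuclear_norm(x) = 4.32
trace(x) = 1.23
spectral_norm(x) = 2.88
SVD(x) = [[-0.75, -0.17, 0.64], [-0.05, -0.95, -0.31], [0.66, -0.26, 0.71]] @ diag([2.8786846648092403, 1.0859752037478765, 0.358653673391012]) @ [[-0.94, -0.19, -0.29], [-0.28, -0.08, 0.96], [-0.2, 0.98, 0.02]]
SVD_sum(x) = [[2.04, 0.40, 0.62], [0.13, 0.03, 0.04], [-1.78, -0.35, -0.54]] + [[0.05, 0.01, -0.18], [0.28, 0.08, -0.99], [0.08, 0.02, -0.27]] + [[-0.05, 0.22, 0.01], [0.02, -0.11, -0.00], [-0.05, 0.25, 0.01]]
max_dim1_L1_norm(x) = 3.13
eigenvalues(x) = [(2.08+0j), (-0.42+0.6j), (-0.42-0.6j)]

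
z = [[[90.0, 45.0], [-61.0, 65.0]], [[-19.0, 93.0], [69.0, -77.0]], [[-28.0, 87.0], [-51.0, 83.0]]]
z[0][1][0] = -61.0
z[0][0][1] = 45.0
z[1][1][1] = -77.0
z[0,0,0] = 90.0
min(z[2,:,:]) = -51.0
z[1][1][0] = 69.0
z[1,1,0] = 69.0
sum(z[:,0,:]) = 268.0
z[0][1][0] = -61.0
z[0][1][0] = -61.0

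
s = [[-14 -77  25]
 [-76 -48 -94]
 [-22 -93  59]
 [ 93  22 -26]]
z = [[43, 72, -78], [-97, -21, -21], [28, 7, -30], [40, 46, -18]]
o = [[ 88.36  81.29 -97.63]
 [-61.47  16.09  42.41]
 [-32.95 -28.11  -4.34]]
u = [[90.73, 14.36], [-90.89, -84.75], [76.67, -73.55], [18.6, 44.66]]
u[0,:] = [90.73, 14.36]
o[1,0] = -61.47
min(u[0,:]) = 14.36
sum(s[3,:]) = 89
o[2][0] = -32.95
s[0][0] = -14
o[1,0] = -61.47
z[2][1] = 7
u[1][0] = -90.89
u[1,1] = -84.75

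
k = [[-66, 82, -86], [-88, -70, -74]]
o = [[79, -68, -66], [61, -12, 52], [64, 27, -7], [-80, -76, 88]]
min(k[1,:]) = -88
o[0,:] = [79, -68, -66]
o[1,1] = -12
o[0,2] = -66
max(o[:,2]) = 88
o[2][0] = 64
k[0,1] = 82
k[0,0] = -66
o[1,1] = -12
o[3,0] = -80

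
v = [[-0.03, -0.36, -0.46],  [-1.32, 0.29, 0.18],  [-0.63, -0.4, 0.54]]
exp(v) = [[1.38, -0.33, -0.71], [-1.76, 1.54, 0.72], [-0.54, -0.51, 1.83]]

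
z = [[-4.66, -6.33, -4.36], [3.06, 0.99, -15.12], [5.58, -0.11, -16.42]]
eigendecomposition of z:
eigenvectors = [[-0.68+0.00j,(-0.68-0j),0.60+0.00j],[(-0.43+0.27j),(-0.43-0.27j),-0.78+0.00j],[-0.40+0.35j,(-0.4-0.35j),0.18+0.00j]]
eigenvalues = [(-11.15+4.76j), (-11.15-4.76j), (2.21+0j)]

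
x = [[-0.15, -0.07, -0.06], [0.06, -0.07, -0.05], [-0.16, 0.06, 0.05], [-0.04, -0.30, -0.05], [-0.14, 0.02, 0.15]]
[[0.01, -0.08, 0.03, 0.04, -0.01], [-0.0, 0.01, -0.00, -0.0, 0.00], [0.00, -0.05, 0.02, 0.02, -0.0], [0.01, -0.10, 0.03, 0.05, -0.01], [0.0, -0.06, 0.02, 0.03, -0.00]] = x @ [[-0.03, 0.43, -0.14, -0.19, 0.03],[-0.02, 0.29, -0.09, -0.13, 0.02],[0.00, -0.04, 0.03, 0.01, 0.0]]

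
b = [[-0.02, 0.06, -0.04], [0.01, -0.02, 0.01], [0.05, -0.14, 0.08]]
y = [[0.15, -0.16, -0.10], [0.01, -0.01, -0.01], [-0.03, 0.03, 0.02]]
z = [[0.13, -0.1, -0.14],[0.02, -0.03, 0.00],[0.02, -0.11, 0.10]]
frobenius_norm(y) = 0.25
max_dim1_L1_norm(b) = 0.27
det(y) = -0.00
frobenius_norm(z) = 0.27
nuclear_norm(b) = 0.19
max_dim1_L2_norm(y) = 0.24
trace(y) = 0.16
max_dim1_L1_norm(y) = 0.41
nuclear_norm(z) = 0.37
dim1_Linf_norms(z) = [0.14, 0.03, 0.11]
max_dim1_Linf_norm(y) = 0.16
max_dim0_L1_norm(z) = 0.24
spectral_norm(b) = 0.19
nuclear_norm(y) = 0.25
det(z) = 0.00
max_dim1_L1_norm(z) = 0.37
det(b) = 0.00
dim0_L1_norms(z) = [0.17, 0.24, 0.24]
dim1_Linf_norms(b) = [0.06, 0.02, 0.14]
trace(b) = 0.04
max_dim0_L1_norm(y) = 0.2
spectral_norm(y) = 0.25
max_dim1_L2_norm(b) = 0.17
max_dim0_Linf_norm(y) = 0.16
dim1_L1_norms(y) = [0.41, 0.03, 0.08]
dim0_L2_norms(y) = [0.15, 0.16, 0.1]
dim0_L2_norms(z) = [0.13, 0.15, 0.17]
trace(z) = 0.20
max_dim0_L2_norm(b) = 0.15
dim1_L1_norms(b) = [0.12, 0.04, 0.27]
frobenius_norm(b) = 0.19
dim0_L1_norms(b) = [0.08, 0.22, 0.13]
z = y + b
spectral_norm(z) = 0.22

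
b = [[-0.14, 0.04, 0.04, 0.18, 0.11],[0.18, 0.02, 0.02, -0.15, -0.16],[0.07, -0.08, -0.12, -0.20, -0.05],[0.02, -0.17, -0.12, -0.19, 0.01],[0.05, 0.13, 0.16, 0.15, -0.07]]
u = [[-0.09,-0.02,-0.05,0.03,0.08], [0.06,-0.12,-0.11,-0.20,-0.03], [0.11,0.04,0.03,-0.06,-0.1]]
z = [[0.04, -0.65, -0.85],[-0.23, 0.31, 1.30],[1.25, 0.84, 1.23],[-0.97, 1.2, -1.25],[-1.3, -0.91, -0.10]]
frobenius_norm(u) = 0.34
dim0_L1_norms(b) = [0.46, 0.44, 0.46, 0.87, 0.4]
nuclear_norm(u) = 0.50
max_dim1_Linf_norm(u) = 0.2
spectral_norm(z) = 2.79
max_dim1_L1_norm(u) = 0.52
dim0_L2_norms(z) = [2.06, 1.87, 2.34]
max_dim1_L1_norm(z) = 3.42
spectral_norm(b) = 0.51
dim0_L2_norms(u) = [0.15, 0.13, 0.12, 0.21, 0.13]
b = z @ u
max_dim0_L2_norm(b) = 0.39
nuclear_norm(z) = 6.07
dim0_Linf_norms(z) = [1.3, 1.2, 1.3]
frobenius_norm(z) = 3.64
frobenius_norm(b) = 0.61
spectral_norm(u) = 0.28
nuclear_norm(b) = 0.90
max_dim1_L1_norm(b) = 0.56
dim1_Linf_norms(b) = [0.18, 0.18, 0.2, 0.19, 0.16]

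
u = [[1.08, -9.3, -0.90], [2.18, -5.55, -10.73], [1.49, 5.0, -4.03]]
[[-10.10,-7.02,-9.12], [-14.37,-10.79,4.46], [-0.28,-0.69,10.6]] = u @[[-1.45, -1.11, 0.94],[0.86, 0.58, 1.17],[0.6, 0.48, -0.83]]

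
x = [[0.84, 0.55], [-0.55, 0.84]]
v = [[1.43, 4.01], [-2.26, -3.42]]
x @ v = [[-0.04, 1.49], [-2.68, -5.08]]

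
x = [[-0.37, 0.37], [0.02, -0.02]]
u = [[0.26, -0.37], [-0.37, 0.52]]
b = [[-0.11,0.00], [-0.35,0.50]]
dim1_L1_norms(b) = [0.11, 0.85]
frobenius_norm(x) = 0.52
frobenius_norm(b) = 0.62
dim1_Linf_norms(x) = [0.37, 0.02]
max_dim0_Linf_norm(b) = 0.5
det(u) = -0.00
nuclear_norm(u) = 0.78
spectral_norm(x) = 0.52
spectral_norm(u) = 0.78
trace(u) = 0.78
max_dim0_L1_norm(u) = 0.89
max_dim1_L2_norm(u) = 0.64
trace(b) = 0.39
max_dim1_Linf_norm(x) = 0.37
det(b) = -0.05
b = u + x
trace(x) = -0.39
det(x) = -0.00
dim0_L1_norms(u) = [0.63, 0.89]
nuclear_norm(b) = 0.70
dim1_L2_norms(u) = [0.45, 0.64]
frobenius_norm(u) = 0.78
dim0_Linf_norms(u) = [0.37, 0.52]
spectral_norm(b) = 0.61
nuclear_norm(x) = 0.52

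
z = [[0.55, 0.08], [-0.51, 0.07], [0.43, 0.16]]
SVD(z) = [[-0.64, -0.12],[0.57, -0.73],[-0.51, -0.67]] @ diag([0.8693498220506858, 0.16920663964644206]) @ [[-0.99, -0.11],[0.11, -0.99]]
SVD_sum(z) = [[0.55, 0.06], [-0.50, -0.05], [0.44, 0.05]] + [[-0.00, 0.02], [-0.01, 0.12], [-0.01, 0.11]]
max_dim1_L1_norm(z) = 0.63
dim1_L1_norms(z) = [0.63, 0.58, 0.59]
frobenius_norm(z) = 0.89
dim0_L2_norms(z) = [0.86, 0.19]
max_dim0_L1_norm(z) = 1.49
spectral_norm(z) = 0.87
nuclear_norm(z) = 1.04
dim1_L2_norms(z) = [0.56, 0.51, 0.46]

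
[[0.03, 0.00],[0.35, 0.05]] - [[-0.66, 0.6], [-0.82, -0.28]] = [[0.69, -0.60], [1.17, 0.33]]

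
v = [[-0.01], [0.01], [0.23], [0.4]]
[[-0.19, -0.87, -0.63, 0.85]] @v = [[0.19]]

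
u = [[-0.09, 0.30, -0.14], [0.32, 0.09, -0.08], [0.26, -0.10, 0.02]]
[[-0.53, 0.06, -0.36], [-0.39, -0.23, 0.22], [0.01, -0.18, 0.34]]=u @ [[-0.28,-0.80,1.0], [-0.15,-0.41,-0.71], [3.62,-0.82,0.44]]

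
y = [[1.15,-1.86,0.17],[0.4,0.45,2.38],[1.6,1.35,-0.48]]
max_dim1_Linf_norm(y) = 2.38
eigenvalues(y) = [(1.72+1.41j), (1.72-1.41j), (-2.31+0j)]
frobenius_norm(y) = 3.93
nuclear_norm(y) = 6.78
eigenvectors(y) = [[0.68+0.00j, (0.68-0j), -0.35+0.00j],[(-0.2-0.56j), -0.20+0.56j, -0.58+0.00j],[0.11-0.41j, (0.11+0.41j), 0.73+0.00j]]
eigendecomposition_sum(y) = [[0.69+0.73j,  -0.70+0.50j,  -0.23+0.74j], [0.40-0.78j,  0.61+0.42j,  (0.67-0.03j)], [0.55-0.30j,  (0.19+0.5j),  (0.41+0.26j)]] + [[0.69-0.73j, (-0.7-0.5j), -0.23-0.74j], [0.40+0.78j, (0.61-0.42j), (0.67+0.03j)], [(0.55+0.3j), 0.19-0.50j, (0.41-0.26j)]] + [[(-0.23+0j), -0.46-0.00j, (0.62-0j)], [-0.39+0.00j, -0.77-0.00j, 1.04-0.00j], [0.49-0.00j, (0.97+0j), (-1.31+0j)]]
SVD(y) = [[0.03, -0.75, -0.66], [-1.00, -0.09, 0.05], [-0.09, 0.65, -0.75]] @ diag([2.456748342276017, 2.338135525747348, 1.9870354415465818]) @ [[-0.21, -0.26, -0.94], [0.06, 0.96, -0.28], [-0.98, 0.12, 0.18]]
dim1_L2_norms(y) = [2.19, 2.45, 2.15]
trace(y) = 1.12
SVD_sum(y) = [[-0.02, -0.02, -0.08],  [0.5, 0.63, 2.31],  [0.05, 0.06, 0.21]] + [[-0.11, -1.69, 0.49], [-0.01, -0.19, 0.06], [0.09, 1.46, -0.42]] + [[1.28, -0.15, -0.24], [-0.09, 0.01, 0.02], [1.46, -0.17, -0.27]]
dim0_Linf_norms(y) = [1.6, 1.86, 2.38]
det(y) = -11.41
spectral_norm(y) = 2.46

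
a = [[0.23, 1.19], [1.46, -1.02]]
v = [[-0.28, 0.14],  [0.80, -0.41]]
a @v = [[0.89, -0.46],[-1.22, 0.62]]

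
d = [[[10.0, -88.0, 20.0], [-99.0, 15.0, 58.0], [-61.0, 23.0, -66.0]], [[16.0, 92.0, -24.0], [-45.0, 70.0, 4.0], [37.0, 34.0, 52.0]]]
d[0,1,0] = -99.0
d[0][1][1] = 15.0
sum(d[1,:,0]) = 8.0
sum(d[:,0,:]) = 26.0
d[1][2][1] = 34.0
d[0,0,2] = 20.0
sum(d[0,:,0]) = -150.0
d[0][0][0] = 10.0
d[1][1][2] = 4.0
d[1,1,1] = 70.0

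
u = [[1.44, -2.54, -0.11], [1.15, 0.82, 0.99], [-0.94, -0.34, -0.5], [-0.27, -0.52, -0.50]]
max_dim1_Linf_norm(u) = 2.54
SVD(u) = [[-0.98, -0.13, -0.13], [0.11, -0.79, -0.17], [0.02, 0.52, -0.69], [-0.14, 0.3, 0.69]] @ diag([2.9568142319864608, 2.1395383094256593, 0.18554088504237828]) @ [[-0.43, 0.90, 0.10], [-0.77, -0.31, -0.55], [0.47, 0.31, -0.83]]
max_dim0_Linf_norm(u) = 2.54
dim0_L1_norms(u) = [3.8, 4.22, 2.1]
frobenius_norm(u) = 3.65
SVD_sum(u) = [[1.24,  -2.62,  -0.28], [-0.15,  0.31,  0.03], [-0.02,  0.04,  0.00], [0.17,  -0.36,  -0.04]] + [[0.21, 0.08, 0.15],[1.31, 0.52, 0.93],[-0.86, -0.34, -0.61],[-0.50, -0.20, -0.36]] + [[-0.01, -0.01, 0.02], [-0.01, -0.01, 0.03], [-0.06, -0.04, 0.11], [0.06, 0.04, -0.11]]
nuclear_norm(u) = 5.28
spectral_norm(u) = 2.96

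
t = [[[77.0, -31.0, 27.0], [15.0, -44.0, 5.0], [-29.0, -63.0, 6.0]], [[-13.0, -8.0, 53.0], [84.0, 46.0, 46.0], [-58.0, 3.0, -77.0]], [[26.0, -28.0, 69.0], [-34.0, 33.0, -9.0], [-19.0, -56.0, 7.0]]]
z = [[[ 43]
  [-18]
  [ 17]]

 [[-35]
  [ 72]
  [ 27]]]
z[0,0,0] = 43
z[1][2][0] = 27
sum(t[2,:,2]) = 67.0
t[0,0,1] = -31.0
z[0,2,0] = 17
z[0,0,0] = 43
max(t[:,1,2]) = 46.0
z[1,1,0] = 72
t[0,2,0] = -29.0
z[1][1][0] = 72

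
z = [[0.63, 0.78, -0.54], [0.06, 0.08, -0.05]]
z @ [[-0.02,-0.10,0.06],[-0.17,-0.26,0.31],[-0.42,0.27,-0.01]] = [[0.08, -0.41, 0.29], [0.01, -0.04, 0.03]]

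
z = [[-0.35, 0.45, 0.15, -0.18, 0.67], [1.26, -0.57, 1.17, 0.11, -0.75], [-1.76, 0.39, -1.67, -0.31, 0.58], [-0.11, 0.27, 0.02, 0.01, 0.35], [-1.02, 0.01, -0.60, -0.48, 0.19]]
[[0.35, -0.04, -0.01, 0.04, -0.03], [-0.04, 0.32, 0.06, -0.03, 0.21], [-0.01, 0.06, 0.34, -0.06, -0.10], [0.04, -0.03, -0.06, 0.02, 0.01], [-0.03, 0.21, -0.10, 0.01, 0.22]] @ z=[[-0.13, 0.19, 0.04, -0.05, 0.27], [0.1, -0.18, 0.14, -0.08, -0.20], [-0.41, 0.08, -0.44, -0.05, 0.11], [0.04, 0.02, 0.07, 0.00, 0.02], [0.23, -0.17, 0.28, -0.05, -0.19]]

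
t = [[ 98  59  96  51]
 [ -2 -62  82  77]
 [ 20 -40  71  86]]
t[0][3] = 51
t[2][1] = -40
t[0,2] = 96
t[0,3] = 51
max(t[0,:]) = 98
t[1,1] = -62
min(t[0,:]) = 51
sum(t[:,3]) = 214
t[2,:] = [20, -40, 71, 86]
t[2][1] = -40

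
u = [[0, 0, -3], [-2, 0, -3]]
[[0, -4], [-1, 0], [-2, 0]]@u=[[8, 0, 12], [0, 0, 3], [0, 0, 6]]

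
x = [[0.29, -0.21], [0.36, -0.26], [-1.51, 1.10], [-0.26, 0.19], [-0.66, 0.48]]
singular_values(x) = [2.14, 0.0]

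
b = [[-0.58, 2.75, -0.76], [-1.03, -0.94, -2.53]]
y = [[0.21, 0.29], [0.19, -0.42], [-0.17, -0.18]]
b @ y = [[0.53, -1.19], [0.04, 0.55]]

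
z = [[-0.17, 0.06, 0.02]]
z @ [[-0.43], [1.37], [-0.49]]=[[0.15]]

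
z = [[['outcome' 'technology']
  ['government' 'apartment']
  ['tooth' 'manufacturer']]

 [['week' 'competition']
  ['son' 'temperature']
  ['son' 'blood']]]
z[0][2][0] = 'tooth'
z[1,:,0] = ['week', 'son', 'son']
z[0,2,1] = 'manufacturer'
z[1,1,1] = 'temperature'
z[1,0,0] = 'week'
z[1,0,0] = 'week'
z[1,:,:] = [['week', 'competition'], ['son', 'temperature'], ['son', 'blood']]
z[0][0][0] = 'outcome'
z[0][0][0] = 'outcome'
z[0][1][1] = 'apartment'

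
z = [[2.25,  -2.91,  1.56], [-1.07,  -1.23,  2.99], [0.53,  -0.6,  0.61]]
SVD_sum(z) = [[1.09, -2.55, 2.45], [0.74, -1.73, 1.67], [0.29, -0.67, 0.64]] + [[1.18, -0.34, -0.87], [-1.8, 0.51, 1.33], [0.15, -0.04, -0.11]] + [[-0.02, -0.03, -0.02], [-0.01, -0.01, -0.00], [0.09, 0.11, 0.08]]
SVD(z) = [[-0.81,0.55,-0.22], [-0.55,-0.83,-0.06], [-0.21,0.07,0.97]] @ diag([4.577665580928332, 2.755209646580946, 0.1699930368320323]) @ [[-0.29, 0.69, -0.66], [0.78, -0.22, -0.58], [0.55, 0.69, 0.48]]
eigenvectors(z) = [[0.97, -0.57, 0.55], [-0.07, -0.82, 0.63], [0.25, -0.08, 0.55]]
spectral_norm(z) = 4.58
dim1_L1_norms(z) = [6.72, 5.29, 1.74]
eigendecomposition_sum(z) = [[2.87, -1.95, -0.60], [-0.22, 0.15, 0.05], [0.73, -0.5, -0.15]] + [[-0.49, -1.00, 1.64], [-0.7, -1.42, 2.33], [-0.07, -0.14, 0.23]] + [[-0.13, 0.04, 0.53], [-0.15, 0.05, 0.61], [-0.13, 0.04, 0.53]]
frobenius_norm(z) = 5.35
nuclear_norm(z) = 7.50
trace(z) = 1.63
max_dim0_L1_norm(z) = 5.16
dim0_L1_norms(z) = [3.85, 4.74, 5.16]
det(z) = -2.14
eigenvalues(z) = [2.87, -1.68, 0.44]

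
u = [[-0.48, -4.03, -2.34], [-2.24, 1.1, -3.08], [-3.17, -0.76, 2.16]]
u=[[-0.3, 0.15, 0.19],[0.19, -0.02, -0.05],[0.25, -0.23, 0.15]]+[[-0.18, -4.18, -2.53],[-2.43, 1.12, -3.03],[-3.42, -0.53, 2.01]]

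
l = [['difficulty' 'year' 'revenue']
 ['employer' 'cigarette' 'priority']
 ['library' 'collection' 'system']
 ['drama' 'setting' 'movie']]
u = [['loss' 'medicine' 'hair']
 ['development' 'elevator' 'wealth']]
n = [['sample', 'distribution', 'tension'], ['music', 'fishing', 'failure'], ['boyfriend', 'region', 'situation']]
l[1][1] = 'cigarette'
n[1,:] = ['music', 'fishing', 'failure']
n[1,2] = 'failure'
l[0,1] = 'year'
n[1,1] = 'fishing'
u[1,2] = 'wealth'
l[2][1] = 'collection'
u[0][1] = 'medicine'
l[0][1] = 'year'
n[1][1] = 'fishing'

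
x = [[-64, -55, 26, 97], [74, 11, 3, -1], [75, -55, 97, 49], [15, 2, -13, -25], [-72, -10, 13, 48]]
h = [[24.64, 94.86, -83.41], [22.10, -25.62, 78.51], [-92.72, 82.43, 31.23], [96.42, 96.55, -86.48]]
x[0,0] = -64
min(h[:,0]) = -92.72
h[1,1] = -25.62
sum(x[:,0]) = 28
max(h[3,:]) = 96.55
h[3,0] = 96.42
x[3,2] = -13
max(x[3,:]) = 15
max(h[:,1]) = 96.55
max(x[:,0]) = 75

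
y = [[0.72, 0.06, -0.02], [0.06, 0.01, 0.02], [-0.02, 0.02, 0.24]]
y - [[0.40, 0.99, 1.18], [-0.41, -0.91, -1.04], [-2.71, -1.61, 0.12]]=[[0.32, -0.93, -1.2],[0.47, 0.92, 1.06],[2.69, 1.63, 0.12]]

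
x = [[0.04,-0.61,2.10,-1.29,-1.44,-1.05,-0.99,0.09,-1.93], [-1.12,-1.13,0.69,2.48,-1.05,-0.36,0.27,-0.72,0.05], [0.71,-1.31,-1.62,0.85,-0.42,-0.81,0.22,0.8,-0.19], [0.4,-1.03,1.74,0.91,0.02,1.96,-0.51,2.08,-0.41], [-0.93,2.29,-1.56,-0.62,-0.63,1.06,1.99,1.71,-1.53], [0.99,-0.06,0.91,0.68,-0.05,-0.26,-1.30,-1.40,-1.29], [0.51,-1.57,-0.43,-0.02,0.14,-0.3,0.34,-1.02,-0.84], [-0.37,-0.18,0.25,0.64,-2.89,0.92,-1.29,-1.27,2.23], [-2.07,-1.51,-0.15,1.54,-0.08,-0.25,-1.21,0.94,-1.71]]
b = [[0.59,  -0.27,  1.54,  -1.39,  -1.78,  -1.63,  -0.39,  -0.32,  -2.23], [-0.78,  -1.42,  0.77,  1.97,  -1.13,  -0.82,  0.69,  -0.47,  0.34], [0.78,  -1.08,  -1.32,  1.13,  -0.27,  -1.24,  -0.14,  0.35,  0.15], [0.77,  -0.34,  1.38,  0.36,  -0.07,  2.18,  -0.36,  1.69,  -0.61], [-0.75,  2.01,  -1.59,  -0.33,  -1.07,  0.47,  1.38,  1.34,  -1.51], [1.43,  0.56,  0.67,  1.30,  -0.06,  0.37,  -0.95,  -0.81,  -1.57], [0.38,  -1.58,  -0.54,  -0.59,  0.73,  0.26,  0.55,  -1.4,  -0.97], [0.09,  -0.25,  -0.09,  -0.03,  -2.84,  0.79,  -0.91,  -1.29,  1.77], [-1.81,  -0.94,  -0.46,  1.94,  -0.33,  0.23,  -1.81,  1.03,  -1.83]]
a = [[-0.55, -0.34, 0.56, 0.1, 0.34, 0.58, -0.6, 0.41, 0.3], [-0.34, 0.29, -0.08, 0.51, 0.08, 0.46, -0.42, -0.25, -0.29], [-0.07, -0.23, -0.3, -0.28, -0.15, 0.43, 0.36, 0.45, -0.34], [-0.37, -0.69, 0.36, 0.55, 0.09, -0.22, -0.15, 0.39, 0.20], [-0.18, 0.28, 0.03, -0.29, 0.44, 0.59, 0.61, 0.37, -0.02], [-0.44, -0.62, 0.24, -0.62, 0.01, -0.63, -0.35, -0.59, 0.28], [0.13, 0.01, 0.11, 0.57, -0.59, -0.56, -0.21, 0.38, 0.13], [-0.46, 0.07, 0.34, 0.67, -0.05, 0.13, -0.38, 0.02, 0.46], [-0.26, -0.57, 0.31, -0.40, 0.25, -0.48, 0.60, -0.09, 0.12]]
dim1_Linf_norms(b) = [2.23, 1.97, 1.32, 2.18, 2.01, 1.57, 1.58, 2.84, 1.94]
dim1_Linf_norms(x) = [2.1, 2.48, 1.62, 2.08, 2.29, 1.4, 1.57, 2.89, 2.07]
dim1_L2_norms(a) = [1.35, 1.0, 0.94, 1.15, 1.12, 1.4, 1.11, 1.08, 1.15]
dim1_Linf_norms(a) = [0.6, 0.51, 0.45, 0.69, 0.61, 0.63, 0.59, 0.67, 0.6]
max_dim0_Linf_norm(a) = 0.69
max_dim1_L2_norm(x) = 4.44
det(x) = 13373.83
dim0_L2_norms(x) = [2.91, 3.8, 3.75, 3.6, 3.48, 2.81, 3.2, 3.73, 4.07]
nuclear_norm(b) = 29.14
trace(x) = -5.33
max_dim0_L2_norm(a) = 1.44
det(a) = -0.03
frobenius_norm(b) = 10.19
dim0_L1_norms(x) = [7.14, 9.69, 9.45, 9.03, 6.72, 6.97, 8.12, 10.03, 10.18]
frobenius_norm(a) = 3.45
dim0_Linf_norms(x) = [2.07, 2.29, 2.1, 2.48, 2.89, 1.96, 1.99, 2.08, 2.23]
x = a + b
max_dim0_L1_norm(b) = 10.98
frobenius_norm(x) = 10.52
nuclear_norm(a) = 8.54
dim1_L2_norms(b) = [3.97, 3.14, 2.56, 3.3, 3.82, 2.94, 2.66, 3.79, 4.0]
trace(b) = -5.06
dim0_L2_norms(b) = [2.86, 3.34, 3.18, 3.62, 3.79, 3.27, 2.83, 3.23, 4.2]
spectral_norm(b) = 4.57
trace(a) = -0.27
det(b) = 23947.41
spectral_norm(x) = 5.67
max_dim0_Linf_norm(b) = 2.84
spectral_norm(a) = 1.92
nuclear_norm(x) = 28.87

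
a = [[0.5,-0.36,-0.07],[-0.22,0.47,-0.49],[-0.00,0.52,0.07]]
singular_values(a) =[0.92, 0.45, 0.36]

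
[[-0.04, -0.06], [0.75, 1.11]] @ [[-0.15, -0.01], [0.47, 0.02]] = [[-0.02, -0.00], [0.41, 0.01]]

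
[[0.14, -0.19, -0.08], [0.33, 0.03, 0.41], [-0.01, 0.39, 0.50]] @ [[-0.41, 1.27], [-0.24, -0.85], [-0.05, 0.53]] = [[-0.01, 0.30], [-0.16, 0.61], [-0.11, -0.08]]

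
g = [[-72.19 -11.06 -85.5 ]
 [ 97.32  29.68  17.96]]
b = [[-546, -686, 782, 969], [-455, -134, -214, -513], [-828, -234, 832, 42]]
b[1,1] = -134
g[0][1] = -11.06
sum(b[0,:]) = 519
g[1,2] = 17.96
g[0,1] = -11.06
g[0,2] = -85.5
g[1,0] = 97.32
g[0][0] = -72.19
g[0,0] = -72.19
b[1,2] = -214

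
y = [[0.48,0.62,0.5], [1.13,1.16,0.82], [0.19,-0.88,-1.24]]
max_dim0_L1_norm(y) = 2.66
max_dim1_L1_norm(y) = 3.11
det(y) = 0.01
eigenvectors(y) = [[-0.42, -0.34, -0.21], [-0.87, 0.74, -0.24], [0.25, -0.58, 0.95]]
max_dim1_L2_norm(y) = 1.82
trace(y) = 0.40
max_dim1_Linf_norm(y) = 1.24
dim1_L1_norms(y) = [1.6, 3.11, 2.31]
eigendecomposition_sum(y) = [[0.61,0.49,0.26], [1.27,1.01,0.54], [-0.37,-0.3,-0.16]] + [[-0.0,0.00,-0.0],[0.01,-0.00,0.00],[-0.01,0.0,-0.00]] + [[-0.13, 0.13, 0.24], [-0.15, 0.15, 0.28], [0.57, -0.59, -1.08]]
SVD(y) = [[-0.39,-0.15,0.91], [-0.74,-0.54,-0.4], [0.55,-0.83,0.10]] @ diag([2.3544804023061157, 0.9819297390066883, 0.0060019005896281286]) @ [[-0.39, -0.67, -0.63], [-0.86, 0.01, 0.52], [-0.34, 0.74, -0.58]]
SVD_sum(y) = [[0.36, 0.62, 0.58], [0.67, 1.17, 1.09], [-0.51, -0.87, -0.82]] + [[0.12, -0.00, -0.08], [0.45, -0.00, -0.28], [0.7, -0.01, -0.42]] + [[-0.0, 0.0, -0.00],[0.00, -0.00, 0.00],[-0.0, 0.0, -0.0]]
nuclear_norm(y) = 3.34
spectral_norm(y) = 2.35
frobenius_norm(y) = 2.55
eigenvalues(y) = [1.47, -0.01, -1.06]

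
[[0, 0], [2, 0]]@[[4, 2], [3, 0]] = [[0, 0], [8, 4]]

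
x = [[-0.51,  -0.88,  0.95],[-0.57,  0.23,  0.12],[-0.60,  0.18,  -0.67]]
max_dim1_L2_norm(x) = 1.39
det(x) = 0.52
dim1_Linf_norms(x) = [0.95, 0.57, 0.67]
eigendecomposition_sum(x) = [[0.10-0.00j, (-0.24-0j), 0.05+0.00j], [(-0.2+0j), 0.50+0.00j, -0.11+0.00j], [(-0.08+0j), 0.19+0.00j, -0.04+0.00j]] + [[-0.30+0.26j, (-0.32-0.06j), 0.45+0.47j],[-0.18+0.06j, -0.13-0.08j, 0.11+0.29j],[(-0.26-0.21j), (-0.01-0.27j), -0.31+0.44j]] + [[(-0.3-0.26j), (-0.32+0.06j), 0.45-0.47j], [(-0.18-0.06j), (-0.13+0.08j), 0.11-0.29j], [-0.26+0.21j, -0.01+0.27j, (-0.31-0.44j)]]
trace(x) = -0.95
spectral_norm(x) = 1.46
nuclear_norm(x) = 2.79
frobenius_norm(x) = 1.78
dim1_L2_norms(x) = [1.39, 0.63, 0.92]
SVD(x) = [[-0.94,-0.26,0.23], [-0.05,-0.57,-0.82], [0.34,-0.78,0.52]] @ diag([1.4585647384288847, 0.9489400800648434, 0.37762630768844624]) @ [[0.21,0.60,-0.77], [0.97,-0.05,0.22], [0.10,-0.80,-0.59]]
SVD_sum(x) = [[-0.28, -0.82, 1.06],  [-0.01, -0.04, 0.06],  [0.1, 0.30, -0.39]] + [[-0.24, 0.01, -0.05],  [-0.53, 0.03, -0.12],  [-0.72, 0.03, -0.16]] + [[0.01,-0.07,-0.05], [-0.03,0.25,0.18], [0.02,-0.16,-0.12]]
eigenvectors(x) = [[-0.41+0.00j, 0.72+0.00j, 0.72-0.00j], [(0.85+0j), (0.32+0.13j), 0.32-0.13j], [(0.33+0j), (0.12+0.59j), (0.12-0.59j)]]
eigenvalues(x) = [(0.55+0j), (-0.75+0.62j), (-0.75-0.62j)]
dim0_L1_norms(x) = [1.68, 1.29, 1.74]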